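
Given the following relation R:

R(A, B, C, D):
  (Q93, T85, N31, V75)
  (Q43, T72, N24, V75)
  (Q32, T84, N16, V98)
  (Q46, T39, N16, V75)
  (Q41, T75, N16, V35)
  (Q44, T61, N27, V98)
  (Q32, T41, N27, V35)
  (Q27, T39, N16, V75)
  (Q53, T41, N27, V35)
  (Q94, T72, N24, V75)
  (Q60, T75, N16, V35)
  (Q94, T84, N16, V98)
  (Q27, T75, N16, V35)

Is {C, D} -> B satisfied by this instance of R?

(C=N31, D=V75): 1 row → B = T85 ✓
(C=N24, D=V75): 2 rows → B = T72, T72 ✓
(C=N16, D=V98): 2 rows → B = T84, T84 ✓
(C=N16, D=V75): 2 rows → B = T39, T39 ✓
(C=N16, D=V35): 3 rows → B = T75, T75, T75 ✓
(C=N27, D=V98): 1 row → B = T61 ✓
(C=N27, D=V35): 2 rows → B = T41, T41 ✓
Every {C, D} value is associated with a single B value, so {C, D} -> B holds.

Yes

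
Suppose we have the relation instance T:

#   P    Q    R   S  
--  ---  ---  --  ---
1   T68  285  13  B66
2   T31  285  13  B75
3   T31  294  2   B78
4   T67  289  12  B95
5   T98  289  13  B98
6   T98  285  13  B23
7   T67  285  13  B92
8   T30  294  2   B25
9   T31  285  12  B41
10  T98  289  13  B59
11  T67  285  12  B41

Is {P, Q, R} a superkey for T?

Rows 5 and 10 have the same {P, Q, R} value (P=T98, Q=289, R=13) but are distinct tuples, so {P, Q, R} does not determine every attribute — not a superkey.

No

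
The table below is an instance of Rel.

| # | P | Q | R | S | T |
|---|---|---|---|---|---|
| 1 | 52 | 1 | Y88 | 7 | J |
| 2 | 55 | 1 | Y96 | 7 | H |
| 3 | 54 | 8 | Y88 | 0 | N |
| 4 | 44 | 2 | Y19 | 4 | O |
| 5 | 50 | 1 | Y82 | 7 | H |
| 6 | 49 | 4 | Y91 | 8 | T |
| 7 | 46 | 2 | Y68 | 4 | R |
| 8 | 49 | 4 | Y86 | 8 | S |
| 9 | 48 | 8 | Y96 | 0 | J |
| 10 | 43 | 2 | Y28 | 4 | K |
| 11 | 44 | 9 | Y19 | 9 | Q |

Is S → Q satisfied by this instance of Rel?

S=7: rows 1, 2, 5 → Q = 1, 1, 1 ✓
S=0: rows 3, 9 → Q = 8, 8 ✓
S=4: rows 4, 7, 10 → Q = 2, 2, 2 ✓
S=8: rows 6, 8 → Q = 4, 4 ✓
S=9: row 11 → Q = 9 ✓
Every S value is associated with a single Q value, so S → Q holds.

Yes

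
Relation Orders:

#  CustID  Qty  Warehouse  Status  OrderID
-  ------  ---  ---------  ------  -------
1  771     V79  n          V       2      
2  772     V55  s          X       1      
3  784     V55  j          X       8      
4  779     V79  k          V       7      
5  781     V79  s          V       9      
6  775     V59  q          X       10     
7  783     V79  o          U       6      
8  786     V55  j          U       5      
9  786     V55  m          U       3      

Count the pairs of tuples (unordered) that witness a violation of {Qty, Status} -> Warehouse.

(Qty=V79, Status=V): violating pairs (1,4), (1,5), (4,5) — 3 pairs.
(Qty=V55, Status=X): violating pairs (2,3) — 1 pair.
(Qty=V55, Status=U): violating pairs (8,9) — 1 pair.

5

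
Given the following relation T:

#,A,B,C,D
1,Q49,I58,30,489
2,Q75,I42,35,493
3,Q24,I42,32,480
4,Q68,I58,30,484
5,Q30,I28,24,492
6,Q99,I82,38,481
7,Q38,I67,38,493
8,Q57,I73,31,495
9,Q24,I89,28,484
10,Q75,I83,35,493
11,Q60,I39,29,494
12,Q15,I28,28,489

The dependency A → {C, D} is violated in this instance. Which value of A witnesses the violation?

A=Q49: row 1 → {C,D} = (30, 489) ✓
A=Q75: rows 2, 10 → {C,D} = (35, 493), (35, 493) ✓
A=Q24: rows 3, 9 → {C,D} takes values {(32, 480), (28, 484)} — violation
A=Q68: row 4 → {C,D} = (30, 484) ✓
A=Q30: row 5 → {C,D} = (24, 492) ✓
A=Q99: row 6 → {C,D} = (38, 481) ✓
A=Q38: row 7 → {C,D} = (38, 493) ✓
A=Q57: row 8 → {C,D} = (31, 495) ✓
A=Q60: row 11 → {C,D} = (29, 494) ✓
A=Q15: row 12 → {C,D} = (28, 489) ✓
The only A value with inconsistent RHS is A=Q24.

Q24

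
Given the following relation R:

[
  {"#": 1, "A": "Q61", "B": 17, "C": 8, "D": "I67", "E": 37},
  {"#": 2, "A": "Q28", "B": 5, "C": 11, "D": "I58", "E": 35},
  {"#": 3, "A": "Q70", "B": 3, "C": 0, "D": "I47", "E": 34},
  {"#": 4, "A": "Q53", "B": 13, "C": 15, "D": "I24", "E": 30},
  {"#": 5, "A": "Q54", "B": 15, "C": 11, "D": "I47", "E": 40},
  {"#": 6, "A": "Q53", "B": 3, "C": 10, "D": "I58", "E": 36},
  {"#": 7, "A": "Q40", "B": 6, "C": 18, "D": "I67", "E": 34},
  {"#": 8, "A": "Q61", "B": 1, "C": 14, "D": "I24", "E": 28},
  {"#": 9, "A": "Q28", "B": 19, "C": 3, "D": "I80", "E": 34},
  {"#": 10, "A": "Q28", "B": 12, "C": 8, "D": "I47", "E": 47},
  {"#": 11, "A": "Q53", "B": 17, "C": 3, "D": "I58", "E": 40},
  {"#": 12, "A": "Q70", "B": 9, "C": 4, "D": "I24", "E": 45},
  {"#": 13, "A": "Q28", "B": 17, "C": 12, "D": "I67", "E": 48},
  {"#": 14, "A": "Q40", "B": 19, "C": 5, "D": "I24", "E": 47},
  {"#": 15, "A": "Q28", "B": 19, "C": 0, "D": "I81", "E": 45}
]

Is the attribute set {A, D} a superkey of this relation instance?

Rows 6 and 11 have the same {A, D} value (A=Q53, D=I58) but are distinct tuples, so {A, D} does not determine every attribute — not a superkey.

No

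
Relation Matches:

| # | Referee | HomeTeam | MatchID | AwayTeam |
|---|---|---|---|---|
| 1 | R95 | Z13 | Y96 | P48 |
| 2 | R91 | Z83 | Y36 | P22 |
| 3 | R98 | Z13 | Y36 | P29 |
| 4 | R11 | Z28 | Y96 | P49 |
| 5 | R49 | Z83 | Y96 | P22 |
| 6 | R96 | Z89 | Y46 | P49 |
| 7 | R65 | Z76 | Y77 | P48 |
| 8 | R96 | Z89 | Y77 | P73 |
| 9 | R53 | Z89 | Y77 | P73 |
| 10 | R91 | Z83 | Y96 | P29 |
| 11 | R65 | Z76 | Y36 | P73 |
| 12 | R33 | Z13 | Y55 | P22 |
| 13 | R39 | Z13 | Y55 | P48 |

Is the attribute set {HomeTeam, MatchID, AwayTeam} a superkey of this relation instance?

Rows 8 and 9 have the same {HomeTeam, MatchID, AwayTeam} value (HomeTeam=Z89, MatchID=Y77, AwayTeam=P73) but are distinct tuples, so {HomeTeam, MatchID, AwayTeam} does not determine every attribute — not a superkey.

No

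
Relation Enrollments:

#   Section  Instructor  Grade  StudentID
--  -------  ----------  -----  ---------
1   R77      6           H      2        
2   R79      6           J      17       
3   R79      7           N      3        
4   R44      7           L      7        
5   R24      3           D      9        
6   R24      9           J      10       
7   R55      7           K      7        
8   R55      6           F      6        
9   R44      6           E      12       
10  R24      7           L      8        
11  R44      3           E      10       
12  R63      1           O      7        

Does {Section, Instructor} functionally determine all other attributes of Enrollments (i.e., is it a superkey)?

All 12 rows have distinct {Section, Instructor} values, so {Section, Instructor} → (all attributes) holds and {Section, Instructor} is a superkey.

Yes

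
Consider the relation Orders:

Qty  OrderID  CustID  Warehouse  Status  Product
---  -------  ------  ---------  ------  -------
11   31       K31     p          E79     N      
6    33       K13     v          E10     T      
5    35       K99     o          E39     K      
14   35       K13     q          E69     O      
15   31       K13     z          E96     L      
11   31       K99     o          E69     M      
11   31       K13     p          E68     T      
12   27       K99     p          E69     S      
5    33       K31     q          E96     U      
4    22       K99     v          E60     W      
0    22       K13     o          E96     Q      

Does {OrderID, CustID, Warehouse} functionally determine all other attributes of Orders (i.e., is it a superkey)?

All 11 rows have distinct {OrderID, CustID, Warehouse} values, so {OrderID, CustID, Warehouse} → (all attributes) holds and {OrderID, CustID, Warehouse} is a superkey.

Yes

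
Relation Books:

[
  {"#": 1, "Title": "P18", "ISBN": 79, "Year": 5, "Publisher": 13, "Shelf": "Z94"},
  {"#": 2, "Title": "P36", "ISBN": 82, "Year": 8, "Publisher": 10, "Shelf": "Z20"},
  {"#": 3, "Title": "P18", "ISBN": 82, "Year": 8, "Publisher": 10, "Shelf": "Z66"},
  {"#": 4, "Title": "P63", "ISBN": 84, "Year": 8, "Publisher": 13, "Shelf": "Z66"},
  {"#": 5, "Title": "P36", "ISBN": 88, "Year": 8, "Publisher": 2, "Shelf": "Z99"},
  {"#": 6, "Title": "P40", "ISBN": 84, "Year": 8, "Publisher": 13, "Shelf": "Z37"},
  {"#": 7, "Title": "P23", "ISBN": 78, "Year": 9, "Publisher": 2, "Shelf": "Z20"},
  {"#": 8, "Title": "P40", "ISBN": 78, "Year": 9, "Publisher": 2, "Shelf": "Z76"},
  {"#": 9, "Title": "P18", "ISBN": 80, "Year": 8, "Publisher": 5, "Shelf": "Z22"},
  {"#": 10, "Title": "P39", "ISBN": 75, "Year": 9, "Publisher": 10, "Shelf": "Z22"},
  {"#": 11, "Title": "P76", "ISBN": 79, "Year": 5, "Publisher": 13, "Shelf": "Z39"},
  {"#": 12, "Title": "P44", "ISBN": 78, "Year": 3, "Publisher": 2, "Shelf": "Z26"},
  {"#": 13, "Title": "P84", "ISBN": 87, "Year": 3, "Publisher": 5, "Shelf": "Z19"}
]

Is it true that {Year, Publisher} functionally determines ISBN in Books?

Yes

(Year=5, Publisher=13): rows 1, 11 → ISBN = 79, 79 ✓
(Year=8, Publisher=10): rows 2, 3 → ISBN = 82, 82 ✓
(Year=8, Publisher=13): rows 4, 6 → ISBN = 84, 84 ✓
(Year=8, Publisher=2): row 5 → ISBN = 88 ✓
(Year=9, Publisher=2): rows 7, 8 → ISBN = 78, 78 ✓
(Year=8, Publisher=5): row 9 → ISBN = 80 ✓
(Year=9, Publisher=10): row 10 → ISBN = 75 ✓
(Year=3, Publisher=2): row 12 → ISBN = 78 ✓
(Year=3, Publisher=5): row 13 → ISBN = 87 ✓
Every {Year, Publisher} value is associated with a single ISBN value, so {Year, Publisher} → ISBN holds.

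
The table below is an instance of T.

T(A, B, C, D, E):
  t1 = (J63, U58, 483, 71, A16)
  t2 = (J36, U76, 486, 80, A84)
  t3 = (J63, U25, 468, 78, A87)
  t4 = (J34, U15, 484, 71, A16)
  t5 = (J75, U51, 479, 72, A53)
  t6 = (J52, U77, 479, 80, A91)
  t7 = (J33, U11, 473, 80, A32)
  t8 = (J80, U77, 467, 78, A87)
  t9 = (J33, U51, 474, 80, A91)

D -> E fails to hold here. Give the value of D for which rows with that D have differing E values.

80

D=71: rows 1, 4 → E = A16, A16 ✓
D=80: rows 2, 6, 7, 9 → E takes values {A84, A91, A32} — violation
D=78: rows 3, 8 → E = A87, A87 ✓
D=72: row 5 → E = A53 ✓
The only D value with inconsistent E is D=80.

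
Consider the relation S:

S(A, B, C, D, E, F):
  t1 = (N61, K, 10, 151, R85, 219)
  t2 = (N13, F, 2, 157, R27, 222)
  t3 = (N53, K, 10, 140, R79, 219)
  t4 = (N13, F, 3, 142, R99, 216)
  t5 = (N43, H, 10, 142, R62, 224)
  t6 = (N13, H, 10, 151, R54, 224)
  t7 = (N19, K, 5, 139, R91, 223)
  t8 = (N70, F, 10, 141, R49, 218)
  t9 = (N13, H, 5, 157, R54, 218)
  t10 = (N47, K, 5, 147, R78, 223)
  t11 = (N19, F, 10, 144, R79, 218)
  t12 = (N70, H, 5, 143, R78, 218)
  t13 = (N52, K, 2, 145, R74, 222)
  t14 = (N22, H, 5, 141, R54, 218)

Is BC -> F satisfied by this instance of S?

Yes

(B=K, C=10): rows 1, 3 → F = 219, 219 ✓
(B=F, C=2): row 2 → F = 222 ✓
(B=F, C=3): row 4 → F = 216 ✓
(B=H, C=10): rows 5, 6 → F = 224, 224 ✓
(B=K, C=5): rows 7, 10 → F = 223, 223 ✓
(B=F, C=10): rows 8, 11 → F = 218, 218 ✓
(B=H, C=5): rows 9, 12, 14 → F = 218, 218, 218 ✓
(B=K, C=2): row 13 → F = 222 ✓
Every BC value is associated with a single F value, so BC -> F holds.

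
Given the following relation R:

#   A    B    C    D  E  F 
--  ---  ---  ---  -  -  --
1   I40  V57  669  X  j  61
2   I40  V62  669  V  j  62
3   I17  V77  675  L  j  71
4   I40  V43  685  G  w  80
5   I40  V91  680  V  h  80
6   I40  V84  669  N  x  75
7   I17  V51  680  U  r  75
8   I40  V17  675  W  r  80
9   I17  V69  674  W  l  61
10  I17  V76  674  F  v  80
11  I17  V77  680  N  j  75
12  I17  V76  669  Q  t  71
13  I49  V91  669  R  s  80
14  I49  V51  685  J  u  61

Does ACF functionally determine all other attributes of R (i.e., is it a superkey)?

No

Rows 7 and 11 have the same ACF value (A=I17, C=680, F=75) but are distinct tuples, so ACF does not determine every attribute — not a superkey.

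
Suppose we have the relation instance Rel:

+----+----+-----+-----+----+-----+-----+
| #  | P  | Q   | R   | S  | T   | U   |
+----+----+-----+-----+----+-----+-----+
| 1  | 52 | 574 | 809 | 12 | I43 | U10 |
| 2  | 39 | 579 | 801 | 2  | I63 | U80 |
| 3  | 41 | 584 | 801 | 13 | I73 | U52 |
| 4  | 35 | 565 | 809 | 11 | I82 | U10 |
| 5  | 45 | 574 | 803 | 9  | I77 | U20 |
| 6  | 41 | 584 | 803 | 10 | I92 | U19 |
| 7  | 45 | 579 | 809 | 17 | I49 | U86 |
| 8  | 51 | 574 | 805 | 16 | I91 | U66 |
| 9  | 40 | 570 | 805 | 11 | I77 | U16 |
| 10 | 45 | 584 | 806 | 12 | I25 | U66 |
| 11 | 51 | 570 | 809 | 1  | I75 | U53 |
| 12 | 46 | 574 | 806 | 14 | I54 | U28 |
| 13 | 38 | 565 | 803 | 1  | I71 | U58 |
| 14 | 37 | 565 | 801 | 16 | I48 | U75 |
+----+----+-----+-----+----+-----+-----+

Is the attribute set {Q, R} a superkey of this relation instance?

Yes

All 14 rows have distinct {Q, R} values, so {Q, R} → (all attributes) holds and {Q, R} is a superkey.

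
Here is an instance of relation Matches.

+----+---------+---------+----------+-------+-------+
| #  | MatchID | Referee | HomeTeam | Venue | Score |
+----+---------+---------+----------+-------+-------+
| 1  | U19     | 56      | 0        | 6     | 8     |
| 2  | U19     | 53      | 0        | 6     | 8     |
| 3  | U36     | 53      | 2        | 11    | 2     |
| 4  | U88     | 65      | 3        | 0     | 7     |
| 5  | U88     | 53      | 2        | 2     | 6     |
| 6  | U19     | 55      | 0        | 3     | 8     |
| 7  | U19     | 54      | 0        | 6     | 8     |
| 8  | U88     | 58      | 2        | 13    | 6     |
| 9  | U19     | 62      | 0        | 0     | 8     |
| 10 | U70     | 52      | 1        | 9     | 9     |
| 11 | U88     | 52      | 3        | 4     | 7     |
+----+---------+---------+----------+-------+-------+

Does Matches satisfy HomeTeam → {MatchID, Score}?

HomeTeam=0: rows 1, 2, 6, 7, 9 → {MatchID,Score} = (U19, 8), (U19, 8), (U19, 8), (U19, 8), (U19, 8) ✓
HomeTeam=2: rows 3, 5, 8 → {MatchID,Score} takes values {(U36, 2), (U88, 6)} — violation
HomeTeam=3: rows 4, 11 → {MatchID,Score} = (U88, 7), (U88, 7) ✓
HomeTeam=1: row 10 → {MatchID,Score} = (U70, 9) ✓
Two rows agree on HomeTeam but differ on {MatchID, Score}, so HomeTeam → {MatchID, Score} does not hold.

No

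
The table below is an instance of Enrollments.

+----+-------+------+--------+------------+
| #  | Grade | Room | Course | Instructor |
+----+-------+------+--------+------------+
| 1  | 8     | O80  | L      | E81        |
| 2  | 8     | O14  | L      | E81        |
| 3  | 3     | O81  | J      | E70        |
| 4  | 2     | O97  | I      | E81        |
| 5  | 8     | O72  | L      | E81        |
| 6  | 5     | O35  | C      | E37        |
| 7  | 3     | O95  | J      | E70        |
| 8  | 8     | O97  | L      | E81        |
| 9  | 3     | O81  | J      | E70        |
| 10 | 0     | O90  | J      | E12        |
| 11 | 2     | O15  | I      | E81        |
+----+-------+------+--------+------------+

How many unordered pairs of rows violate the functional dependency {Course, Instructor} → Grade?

(Course=L, Instructor=E81): all 4 rows agree on Grade — 0 pairs.
(Course=J, Instructor=E70): all 3 rows agree on Grade — 0 pairs.
(Course=I, Instructor=E81): all 2 rows agree on Grade — 0 pairs.

0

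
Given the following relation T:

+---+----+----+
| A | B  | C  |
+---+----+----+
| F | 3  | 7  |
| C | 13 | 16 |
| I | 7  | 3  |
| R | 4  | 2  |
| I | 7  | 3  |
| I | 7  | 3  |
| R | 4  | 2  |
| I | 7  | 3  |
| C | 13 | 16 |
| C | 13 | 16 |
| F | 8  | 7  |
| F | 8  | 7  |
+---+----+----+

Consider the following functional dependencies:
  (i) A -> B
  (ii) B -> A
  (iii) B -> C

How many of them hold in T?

2

(i) A -> B: A=F: 3 rows → B takes values {3, 8} — violation — fails.
(ii) B -> A: every LHS value maps to a single RHS value — holds.
(iii) B -> C: every LHS value maps to a single RHS value — holds.
2 of the 3 dependencies hold.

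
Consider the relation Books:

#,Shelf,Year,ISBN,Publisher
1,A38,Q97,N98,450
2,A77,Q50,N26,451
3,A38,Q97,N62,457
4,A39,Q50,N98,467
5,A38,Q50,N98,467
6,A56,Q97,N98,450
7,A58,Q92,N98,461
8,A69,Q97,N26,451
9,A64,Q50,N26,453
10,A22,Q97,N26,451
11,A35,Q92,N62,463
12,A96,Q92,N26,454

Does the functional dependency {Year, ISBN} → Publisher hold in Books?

No

(Year=Q97, ISBN=N98): rows 1, 6 → Publisher = 450, 450 ✓
(Year=Q50, ISBN=N26): rows 2, 9 → Publisher takes values {451, 453} — violation
(Year=Q97, ISBN=N62): row 3 → Publisher = 457 ✓
(Year=Q50, ISBN=N98): rows 4, 5 → Publisher = 467, 467 ✓
(Year=Q92, ISBN=N98): row 7 → Publisher = 461 ✓
(Year=Q97, ISBN=N26): rows 8, 10 → Publisher = 451, 451 ✓
(Year=Q92, ISBN=N62): row 11 → Publisher = 463 ✓
(Year=Q92, ISBN=N26): row 12 → Publisher = 454 ✓
Two rows agree on {Year, ISBN} but differ on Publisher, so {Year, ISBN} → Publisher does not hold.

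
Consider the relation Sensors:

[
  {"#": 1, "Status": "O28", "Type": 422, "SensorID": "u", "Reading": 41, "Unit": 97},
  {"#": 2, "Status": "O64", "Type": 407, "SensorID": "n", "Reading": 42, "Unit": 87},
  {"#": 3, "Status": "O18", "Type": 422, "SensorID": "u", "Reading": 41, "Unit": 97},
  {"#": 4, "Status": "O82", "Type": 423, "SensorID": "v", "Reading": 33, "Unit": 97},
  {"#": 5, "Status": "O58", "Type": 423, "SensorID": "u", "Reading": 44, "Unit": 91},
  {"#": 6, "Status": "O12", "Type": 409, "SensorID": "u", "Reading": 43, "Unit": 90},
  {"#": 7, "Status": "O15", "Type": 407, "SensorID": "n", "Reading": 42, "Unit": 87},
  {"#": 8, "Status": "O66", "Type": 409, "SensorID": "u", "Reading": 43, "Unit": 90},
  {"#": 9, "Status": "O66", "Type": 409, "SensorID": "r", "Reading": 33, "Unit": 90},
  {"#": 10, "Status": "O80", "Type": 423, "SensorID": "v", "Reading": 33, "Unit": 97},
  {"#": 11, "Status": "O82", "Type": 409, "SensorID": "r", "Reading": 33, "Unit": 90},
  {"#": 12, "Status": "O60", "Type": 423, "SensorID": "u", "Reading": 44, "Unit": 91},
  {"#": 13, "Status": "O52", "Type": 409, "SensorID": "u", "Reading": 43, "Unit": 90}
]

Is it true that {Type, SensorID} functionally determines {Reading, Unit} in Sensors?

(Type=422, SensorID=u): rows 1, 3 → {Reading,Unit} = (41, 97), (41, 97) ✓
(Type=407, SensorID=n): rows 2, 7 → {Reading,Unit} = (42, 87), (42, 87) ✓
(Type=423, SensorID=v): rows 4, 10 → {Reading,Unit} = (33, 97), (33, 97) ✓
(Type=423, SensorID=u): rows 5, 12 → {Reading,Unit} = (44, 91), (44, 91) ✓
(Type=409, SensorID=u): rows 6, 8, 13 → {Reading,Unit} = (43, 90), (43, 90), (43, 90) ✓
(Type=409, SensorID=r): rows 9, 11 → {Reading,Unit} = (33, 90), (33, 90) ✓
Every {Type, SensorID} value is associated with a single {Reading, Unit} value, so {Type, SensorID} → {Reading, Unit} holds.

Yes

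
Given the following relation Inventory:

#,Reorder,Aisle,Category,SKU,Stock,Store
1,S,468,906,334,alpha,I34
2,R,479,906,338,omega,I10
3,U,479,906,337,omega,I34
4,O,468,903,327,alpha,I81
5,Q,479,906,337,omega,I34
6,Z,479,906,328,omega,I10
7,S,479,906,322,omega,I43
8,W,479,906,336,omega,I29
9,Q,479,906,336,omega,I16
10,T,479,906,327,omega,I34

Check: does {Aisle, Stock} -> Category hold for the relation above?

(Aisle=468, Stock=alpha): rows 1, 4 → Category takes values {906, 903} — violation
(Aisle=479, Stock=omega): rows 2, 3, 5, 6, 7, 8, 9, 10 → Category = 906, 906, 906, 906, 906, 906, 906, 906 ✓
Two rows agree on {Aisle, Stock} but differ on Category, so {Aisle, Stock} -> Category does not hold.

No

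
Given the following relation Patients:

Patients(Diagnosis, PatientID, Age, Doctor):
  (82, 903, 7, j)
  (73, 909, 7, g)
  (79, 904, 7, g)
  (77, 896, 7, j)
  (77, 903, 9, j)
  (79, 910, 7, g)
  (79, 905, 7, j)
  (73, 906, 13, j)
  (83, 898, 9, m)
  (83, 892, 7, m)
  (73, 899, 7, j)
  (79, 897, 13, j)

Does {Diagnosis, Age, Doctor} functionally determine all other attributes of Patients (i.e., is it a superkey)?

No

Two distinct rows share (Diagnosis=79, Age=7, Doctor=g), so {Diagnosis, Age, Doctor} does not determine every attribute — not a superkey.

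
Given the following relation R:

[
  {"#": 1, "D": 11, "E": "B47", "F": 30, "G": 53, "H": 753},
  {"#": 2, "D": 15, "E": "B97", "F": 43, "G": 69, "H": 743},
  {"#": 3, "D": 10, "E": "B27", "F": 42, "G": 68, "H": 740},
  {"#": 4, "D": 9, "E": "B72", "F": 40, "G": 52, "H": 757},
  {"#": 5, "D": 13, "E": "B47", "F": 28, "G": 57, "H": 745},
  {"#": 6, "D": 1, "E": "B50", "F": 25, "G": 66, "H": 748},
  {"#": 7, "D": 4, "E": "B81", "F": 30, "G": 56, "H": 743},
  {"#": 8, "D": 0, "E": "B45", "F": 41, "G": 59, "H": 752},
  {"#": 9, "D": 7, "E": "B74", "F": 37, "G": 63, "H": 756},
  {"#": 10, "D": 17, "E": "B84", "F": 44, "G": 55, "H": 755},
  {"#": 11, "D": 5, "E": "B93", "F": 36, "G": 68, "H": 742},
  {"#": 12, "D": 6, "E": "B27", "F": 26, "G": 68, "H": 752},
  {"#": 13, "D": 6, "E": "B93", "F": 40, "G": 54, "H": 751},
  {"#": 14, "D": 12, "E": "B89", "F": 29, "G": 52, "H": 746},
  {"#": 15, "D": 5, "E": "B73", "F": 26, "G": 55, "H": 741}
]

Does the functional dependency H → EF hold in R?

No

H=753: row 1 → {E,F} = (B47, 30) ✓
H=743: rows 2, 7 → {E,F} takes values {(B97, 43), (B81, 30)} — violation
H=740: row 3 → {E,F} = (B27, 42) ✓
H=757: row 4 → {E,F} = (B72, 40) ✓
H=745: row 5 → {E,F} = (B47, 28) ✓
H=748: row 6 → {E,F} = (B50, 25) ✓
H=752: rows 8, 12 → {E,F} takes values {(B45, 41), (B27, 26)} — violation
H=756: row 9 → {E,F} = (B74, 37) ✓
H=755: row 10 → {E,F} = (B84, 44) ✓
H=742: row 11 → {E,F} = (B93, 36) ✓
H=751: row 13 → {E,F} = (B93, 40) ✓
H=746: row 14 → {E,F} = (B89, 29) ✓
H=741: row 15 → {E,F} = (B73, 26) ✓
Two rows agree on H but differ on EF, so H → EF does not hold.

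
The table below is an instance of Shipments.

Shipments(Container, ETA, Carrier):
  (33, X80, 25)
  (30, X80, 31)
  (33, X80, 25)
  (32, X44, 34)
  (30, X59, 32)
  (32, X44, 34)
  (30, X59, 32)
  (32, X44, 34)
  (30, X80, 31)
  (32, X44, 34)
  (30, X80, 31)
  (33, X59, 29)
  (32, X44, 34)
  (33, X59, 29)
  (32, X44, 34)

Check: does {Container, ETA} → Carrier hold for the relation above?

Yes

(Container=33, ETA=X80): 2 rows → Carrier = 25, 25 ✓
(Container=30, ETA=X80): 3 rows → Carrier = 31, 31, 31 ✓
(Container=32, ETA=X44): 6 rows → Carrier = 34, 34, 34, 34, 34, 34 ✓
(Container=30, ETA=X59): 2 rows → Carrier = 32, 32 ✓
(Container=33, ETA=X59): 2 rows → Carrier = 29, 29 ✓
Every {Container, ETA} value is associated with a single Carrier value, so {Container, ETA} → Carrier holds.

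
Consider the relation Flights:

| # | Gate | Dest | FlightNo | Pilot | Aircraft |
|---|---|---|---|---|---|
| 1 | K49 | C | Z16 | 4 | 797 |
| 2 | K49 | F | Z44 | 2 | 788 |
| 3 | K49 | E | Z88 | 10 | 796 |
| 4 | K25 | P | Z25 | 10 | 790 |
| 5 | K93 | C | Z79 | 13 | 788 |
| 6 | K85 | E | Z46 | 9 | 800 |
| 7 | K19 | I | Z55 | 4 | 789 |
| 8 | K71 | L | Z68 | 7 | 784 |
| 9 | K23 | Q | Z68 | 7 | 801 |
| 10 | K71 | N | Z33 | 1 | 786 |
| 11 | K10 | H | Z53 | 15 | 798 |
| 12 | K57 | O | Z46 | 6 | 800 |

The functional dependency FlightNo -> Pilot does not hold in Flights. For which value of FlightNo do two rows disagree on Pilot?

FlightNo=Z16: row 1 → Pilot = 4 ✓
FlightNo=Z44: row 2 → Pilot = 2 ✓
FlightNo=Z88: row 3 → Pilot = 10 ✓
FlightNo=Z25: row 4 → Pilot = 10 ✓
FlightNo=Z79: row 5 → Pilot = 13 ✓
FlightNo=Z46: rows 6, 12 → Pilot takes values {9, 6} — violation
FlightNo=Z55: row 7 → Pilot = 4 ✓
FlightNo=Z68: rows 8, 9 → Pilot = 7, 7 ✓
FlightNo=Z33: row 10 → Pilot = 1 ✓
FlightNo=Z53: row 11 → Pilot = 15 ✓
The only FlightNo value with inconsistent Pilot is FlightNo=Z46.

Z46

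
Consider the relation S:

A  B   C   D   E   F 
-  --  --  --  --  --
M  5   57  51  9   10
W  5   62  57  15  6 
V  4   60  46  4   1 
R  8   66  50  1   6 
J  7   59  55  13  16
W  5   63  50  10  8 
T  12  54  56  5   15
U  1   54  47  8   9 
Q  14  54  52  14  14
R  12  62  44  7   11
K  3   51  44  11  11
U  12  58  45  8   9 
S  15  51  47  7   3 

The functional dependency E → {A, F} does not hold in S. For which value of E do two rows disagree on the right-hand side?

7

E=9: 1 row → {A,F} = (M, 10) ✓
E=15: 1 row → {A,F} = (W, 6) ✓
E=4: 1 row → {A,F} = (V, 1) ✓
E=1: 1 row → {A,F} = (R, 6) ✓
E=13: 1 row → {A,F} = (J, 16) ✓
E=10: 1 row → {A,F} = (W, 8) ✓
E=5: 1 row → {A,F} = (T, 15) ✓
E=8: 2 rows → {A,F} = (U, 9), (U, 9) ✓
E=14: 1 row → {A,F} = (Q, 14) ✓
E=7: 2 rows → {A,F} takes values {(R, 11), (S, 3)} — violation
E=11: 1 row → {A,F} = (K, 11) ✓
The only E value with inconsistent RHS is E=7.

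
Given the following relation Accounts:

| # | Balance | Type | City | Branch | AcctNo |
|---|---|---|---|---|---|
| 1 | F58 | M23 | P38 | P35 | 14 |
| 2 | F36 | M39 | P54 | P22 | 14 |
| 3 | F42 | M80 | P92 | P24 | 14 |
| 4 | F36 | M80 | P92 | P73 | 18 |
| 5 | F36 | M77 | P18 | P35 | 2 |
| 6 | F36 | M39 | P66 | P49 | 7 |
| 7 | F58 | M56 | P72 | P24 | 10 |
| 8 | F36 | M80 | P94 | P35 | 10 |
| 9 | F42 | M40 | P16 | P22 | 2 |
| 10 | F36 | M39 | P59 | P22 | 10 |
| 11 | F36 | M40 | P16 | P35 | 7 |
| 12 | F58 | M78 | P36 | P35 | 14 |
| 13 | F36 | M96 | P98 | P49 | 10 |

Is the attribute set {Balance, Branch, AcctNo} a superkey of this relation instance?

No

Rows 1 and 12 have the same {Balance, Branch, AcctNo} value (Balance=F58, Branch=P35, AcctNo=14) but are distinct tuples, so {Balance, Branch, AcctNo} does not determine every attribute — not a superkey.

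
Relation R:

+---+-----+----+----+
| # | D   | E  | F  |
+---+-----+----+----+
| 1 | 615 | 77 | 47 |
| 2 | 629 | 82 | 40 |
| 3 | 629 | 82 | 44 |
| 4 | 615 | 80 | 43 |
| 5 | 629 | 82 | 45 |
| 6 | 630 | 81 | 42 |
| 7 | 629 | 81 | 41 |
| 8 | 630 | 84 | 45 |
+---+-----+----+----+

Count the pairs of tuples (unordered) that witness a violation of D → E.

D=615: violating pairs (1,4) — 1 pair.
D=629: violating pairs (2,7), (3,7), (5,7) — 3 pairs.
D=630: violating pairs (6,8) — 1 pair.

5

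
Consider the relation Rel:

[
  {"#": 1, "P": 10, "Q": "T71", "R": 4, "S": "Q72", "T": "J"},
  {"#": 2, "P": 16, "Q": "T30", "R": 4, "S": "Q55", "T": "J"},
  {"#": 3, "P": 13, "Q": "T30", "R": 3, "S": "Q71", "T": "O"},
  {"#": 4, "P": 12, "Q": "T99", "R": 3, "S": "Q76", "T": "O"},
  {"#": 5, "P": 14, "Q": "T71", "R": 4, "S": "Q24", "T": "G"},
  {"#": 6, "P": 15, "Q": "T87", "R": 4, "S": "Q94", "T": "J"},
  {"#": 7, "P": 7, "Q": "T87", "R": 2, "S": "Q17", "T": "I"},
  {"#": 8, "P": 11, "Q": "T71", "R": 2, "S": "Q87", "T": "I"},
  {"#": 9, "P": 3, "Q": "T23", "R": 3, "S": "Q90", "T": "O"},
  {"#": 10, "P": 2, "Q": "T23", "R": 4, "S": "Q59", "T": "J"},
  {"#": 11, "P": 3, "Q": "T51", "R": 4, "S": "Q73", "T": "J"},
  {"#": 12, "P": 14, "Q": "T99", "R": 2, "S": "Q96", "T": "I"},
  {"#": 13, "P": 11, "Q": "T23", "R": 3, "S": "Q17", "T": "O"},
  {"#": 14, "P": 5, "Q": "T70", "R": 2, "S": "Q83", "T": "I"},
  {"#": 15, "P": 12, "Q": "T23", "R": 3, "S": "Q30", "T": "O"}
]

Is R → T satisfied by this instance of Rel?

No

R=4: rows 1, 2, 5, 6, 10, 11 → T takes values {J, G} — violation
R=3: rows 3, 4, 9, 13, 15 → T = O, O, O, O, O ✓
R=2: rows 7, 8, 12, 14 → T = I, I, I, I ✓
Two rows agree on R but differ on T, so R → T does not hold.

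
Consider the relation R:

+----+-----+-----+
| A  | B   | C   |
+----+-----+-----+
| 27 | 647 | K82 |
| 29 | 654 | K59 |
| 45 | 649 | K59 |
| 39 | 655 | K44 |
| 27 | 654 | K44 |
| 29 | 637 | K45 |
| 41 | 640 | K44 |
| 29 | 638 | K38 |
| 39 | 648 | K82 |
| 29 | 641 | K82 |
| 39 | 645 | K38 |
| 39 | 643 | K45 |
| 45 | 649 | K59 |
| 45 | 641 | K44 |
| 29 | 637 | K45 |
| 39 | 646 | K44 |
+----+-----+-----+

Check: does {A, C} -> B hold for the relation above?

(A=27, C=K82): 1 row → B = 647 ✓
(A=29, C=K59): 1 row → B = 654 ✓
(A=45, C=K59): 2 rows → B = 649, 649 ✓
(A=39, C=K44): 2 rows → B takes values {655, 646} — violation
(A=27, C=K44): 1 row → B = 654 ✓
(A=29, C=K45): 2 rows → B = 637, 637 ✓
(A=41, C=K44): 1 row → B = 640 ✓
(A=29, C=K38): 1 row → B = 638 ✓
(A=39, C=K82): 1 row → B = 648 ✓
(A=29, C=K82): 1 row → B = 641 ✓
(A=39, C=K38): 1 row → B = 645 ✓
(A=39, C=K45): 1 row → B = 643 ✓
(A=45, C=K44): 1 row → B = 641 ✓
Two rows agree on {A, C} but differ on B, so {A, C} -> B does not hold.

No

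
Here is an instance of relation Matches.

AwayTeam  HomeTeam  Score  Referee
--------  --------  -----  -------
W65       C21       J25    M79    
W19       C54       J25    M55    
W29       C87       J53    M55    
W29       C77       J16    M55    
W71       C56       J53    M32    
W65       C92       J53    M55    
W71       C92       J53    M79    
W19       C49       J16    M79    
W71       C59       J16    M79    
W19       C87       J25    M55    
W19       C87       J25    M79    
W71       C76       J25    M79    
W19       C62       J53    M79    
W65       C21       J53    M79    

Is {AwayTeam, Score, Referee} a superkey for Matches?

No

Two distinct rows share (AwayTeam=W19, Score=J25, Referee=M55), so {AwayTeam, Score, Referee} does not determine every attribute — not a superkey.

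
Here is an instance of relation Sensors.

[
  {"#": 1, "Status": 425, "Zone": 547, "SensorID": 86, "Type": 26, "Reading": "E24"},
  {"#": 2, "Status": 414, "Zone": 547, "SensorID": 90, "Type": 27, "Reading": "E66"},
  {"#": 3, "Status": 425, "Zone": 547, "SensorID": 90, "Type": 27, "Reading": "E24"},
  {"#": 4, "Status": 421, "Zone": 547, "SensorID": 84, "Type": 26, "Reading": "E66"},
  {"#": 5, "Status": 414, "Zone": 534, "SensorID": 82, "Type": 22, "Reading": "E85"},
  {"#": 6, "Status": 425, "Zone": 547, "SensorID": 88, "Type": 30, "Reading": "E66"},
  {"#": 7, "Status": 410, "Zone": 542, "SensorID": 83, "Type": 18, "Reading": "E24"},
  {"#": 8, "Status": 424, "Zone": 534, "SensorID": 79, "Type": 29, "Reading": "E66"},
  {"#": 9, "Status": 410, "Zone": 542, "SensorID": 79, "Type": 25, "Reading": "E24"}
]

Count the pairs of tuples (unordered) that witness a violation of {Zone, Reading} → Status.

3

(Zone=547, Reading=E24): all 2 rows agree on Status — 0 pairs.
(Zone=547, Reading=E66): violating pairs (2,4), (2,6), (4,6) — 3 pairs.
(Zone=542, Reading=E24): all 2 rows agree on Status — 0 pairs.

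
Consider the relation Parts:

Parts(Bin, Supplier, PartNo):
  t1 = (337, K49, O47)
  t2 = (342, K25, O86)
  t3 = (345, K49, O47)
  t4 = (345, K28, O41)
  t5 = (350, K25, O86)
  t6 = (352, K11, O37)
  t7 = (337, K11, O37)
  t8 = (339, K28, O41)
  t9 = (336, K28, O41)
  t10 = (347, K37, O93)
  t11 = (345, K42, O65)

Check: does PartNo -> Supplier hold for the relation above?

PartNo=O47: rows 1, 3 → Supplier = K49, K49 ✓
PartNo=O86: rows 2, 5 → Supplier = K25, K25 ✓
PartNo=O41: rows 4, 8, 9 → Supplier = K28, K28, K28 ✓
PartNo=O37: rows 6, 7 → Supplier = K11, K11 ✓
PartNo=O93: row 10 → Supplier = K37 ✓
PartNo=O65: row 11 → Supplier = K42 ✓
Every PartNo value is associated with a single Supplier value, so PartNo -> Supplier holds.

Yes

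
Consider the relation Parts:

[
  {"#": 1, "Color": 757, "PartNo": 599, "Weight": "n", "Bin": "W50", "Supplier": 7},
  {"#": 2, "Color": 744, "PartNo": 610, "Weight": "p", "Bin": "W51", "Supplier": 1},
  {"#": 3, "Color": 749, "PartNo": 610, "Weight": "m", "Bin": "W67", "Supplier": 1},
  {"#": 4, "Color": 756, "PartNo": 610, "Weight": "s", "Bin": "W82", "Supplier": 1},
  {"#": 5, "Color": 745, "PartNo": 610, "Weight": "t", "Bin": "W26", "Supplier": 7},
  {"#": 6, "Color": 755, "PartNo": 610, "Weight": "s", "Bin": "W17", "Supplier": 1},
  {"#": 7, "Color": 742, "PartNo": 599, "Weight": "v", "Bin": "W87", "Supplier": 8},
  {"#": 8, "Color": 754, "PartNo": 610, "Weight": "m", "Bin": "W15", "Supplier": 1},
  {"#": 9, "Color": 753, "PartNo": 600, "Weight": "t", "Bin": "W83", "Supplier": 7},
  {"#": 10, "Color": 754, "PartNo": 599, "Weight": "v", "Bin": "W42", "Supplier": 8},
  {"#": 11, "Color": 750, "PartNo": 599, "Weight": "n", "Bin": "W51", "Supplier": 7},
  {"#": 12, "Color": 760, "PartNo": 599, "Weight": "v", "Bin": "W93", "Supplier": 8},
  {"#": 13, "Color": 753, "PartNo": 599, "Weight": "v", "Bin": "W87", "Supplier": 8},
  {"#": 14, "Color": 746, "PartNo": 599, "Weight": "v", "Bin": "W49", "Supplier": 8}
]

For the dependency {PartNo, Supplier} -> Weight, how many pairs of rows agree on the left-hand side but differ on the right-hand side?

8

(PartNo=599, Supplier=7): all 2 rows agree on Weight — 0 pairs.
(PartNo=610, Supplier=1): violating pairs (2,3), (2,4), (2,6), (2,8), (3,4), (3,6), (4,8), (6,8) — 8 pairs.
(PartNo=599, Supplier=8): all 5 rows agree on Weight — 0 pairs.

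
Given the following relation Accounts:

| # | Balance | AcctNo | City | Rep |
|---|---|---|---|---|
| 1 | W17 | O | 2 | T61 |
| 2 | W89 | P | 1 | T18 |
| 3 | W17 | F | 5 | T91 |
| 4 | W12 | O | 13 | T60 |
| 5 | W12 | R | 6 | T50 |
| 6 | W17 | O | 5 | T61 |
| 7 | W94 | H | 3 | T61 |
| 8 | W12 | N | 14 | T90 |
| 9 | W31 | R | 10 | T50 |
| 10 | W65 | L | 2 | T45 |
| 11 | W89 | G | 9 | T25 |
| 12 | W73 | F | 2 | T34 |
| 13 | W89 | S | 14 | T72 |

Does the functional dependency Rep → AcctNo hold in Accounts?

Rep=T61: rows 1, 6, 7 → AcctNo takes values {O, H} — violation
Rep=T18: row 2 → AcctNo = P ✓
Rep=T91: row 3 → AcctNo = F ✓
Rep=T60: row 4 → AcctNo = O ✓
Rep=T50: rows 5, 9 → AcctNo = R, R ✓
Rep=T90: row 8 → AcctNo = N ✓
Rep=T45: row 10 → AcctNo = L ✓
Rep=T25: row 11 → AcctNo = G ✓
Rep=T34: row 12 → AcctNo = F ✓
Rep=T72: row 13 → AcctNo = S ✓
Two rows agree on Rep but differ on AcctNo, so Rep → AcctNo does not hold.

No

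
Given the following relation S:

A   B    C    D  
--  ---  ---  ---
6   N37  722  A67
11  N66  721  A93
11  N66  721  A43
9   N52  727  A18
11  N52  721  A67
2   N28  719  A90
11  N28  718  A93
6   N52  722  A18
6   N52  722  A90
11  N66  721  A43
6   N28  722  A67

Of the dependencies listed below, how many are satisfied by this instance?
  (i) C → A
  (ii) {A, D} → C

(i) C → A: every LHS value maps to a single RHS value — holds.
(ii) {A, D} → C: (A=11, D=A93): 2 rows → C takes values {721, 718} — violation — fails.
1 of the 2 dependencies holds.

1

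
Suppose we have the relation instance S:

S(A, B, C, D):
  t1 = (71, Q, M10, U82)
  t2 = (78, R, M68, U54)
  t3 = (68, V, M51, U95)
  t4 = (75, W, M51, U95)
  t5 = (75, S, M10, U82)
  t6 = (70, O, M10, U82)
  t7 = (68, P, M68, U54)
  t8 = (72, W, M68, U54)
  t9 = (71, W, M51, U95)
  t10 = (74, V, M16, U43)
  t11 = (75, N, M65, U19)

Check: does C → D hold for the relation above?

C=M10: rows 1, 5, 6 → D = U82, U82, U82 ✓
C=M68: rows 2, 7, 8 → D = U54, U54, U54 ✓
C=M51: rows 3, 4, 9 → D = U95, U95, U95 ✓
C=M16: row 10 → D = U43 ✓
C=M65: row 11 → D = U19 ✓
Every C value is associated with a single D value, so C → D holds.

Yes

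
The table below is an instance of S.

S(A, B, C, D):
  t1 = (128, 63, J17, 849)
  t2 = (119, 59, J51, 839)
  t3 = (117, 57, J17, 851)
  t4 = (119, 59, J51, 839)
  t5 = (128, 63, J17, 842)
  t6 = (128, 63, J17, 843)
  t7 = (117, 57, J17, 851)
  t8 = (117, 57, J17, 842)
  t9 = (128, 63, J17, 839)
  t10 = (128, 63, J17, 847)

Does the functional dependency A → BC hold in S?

A=128: rows 1, 5, 6, 9, 10 → {B,C} = (63, J17), (63, J17), (63, J17), (63, J17), (63, J17) ✓
A=119: rows 2, 4 → {B,C} = (59, J51), (59, J51) ✓
A=117: rows 3, 7, 8 → {B,C} = (57, J17), (57, J17), (57, J17) ✓
Every A value is associated with a single BC value, so A → BC holds.

Yes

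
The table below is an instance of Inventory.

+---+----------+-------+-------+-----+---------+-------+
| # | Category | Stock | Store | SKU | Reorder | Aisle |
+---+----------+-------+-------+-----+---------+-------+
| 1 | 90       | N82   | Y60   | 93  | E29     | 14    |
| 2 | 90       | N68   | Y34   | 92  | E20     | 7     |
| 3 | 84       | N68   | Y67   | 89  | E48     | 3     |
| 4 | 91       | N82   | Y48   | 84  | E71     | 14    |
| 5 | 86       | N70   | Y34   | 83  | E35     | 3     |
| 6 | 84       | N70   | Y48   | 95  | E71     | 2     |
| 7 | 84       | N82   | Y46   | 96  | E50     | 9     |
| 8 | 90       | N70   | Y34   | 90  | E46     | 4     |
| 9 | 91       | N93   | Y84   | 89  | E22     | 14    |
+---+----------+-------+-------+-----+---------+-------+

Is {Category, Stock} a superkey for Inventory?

Yes

All 9 rows have distinct {Category, Stock} values, so {Category, Stock} → (all attributes) holds and {Category, Stock} is a superkey.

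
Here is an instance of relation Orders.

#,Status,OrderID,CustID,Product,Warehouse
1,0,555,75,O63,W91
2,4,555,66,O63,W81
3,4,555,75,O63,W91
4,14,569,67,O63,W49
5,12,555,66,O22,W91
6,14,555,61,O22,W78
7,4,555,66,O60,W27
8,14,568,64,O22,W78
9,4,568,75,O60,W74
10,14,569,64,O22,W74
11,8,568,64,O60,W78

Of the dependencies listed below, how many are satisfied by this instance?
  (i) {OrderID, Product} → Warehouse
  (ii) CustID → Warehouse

(i) {OrderID, Product} → Warehouse: (OrderID=555, Product=O63): rows 1, 2, 3 → Warehouse takes values {W91, W81} — violation; (OrderID=555, Product=O22): rows 5, 6 → Warehouse takes values {W91, W78} — violation; (OrderID=568, Product=O60): rows 9, 11 → Warehouse takes values {W74, W78} — violation — fails.
(ii) CustID → Warehouse: CustID=75: rows 1, 3, 9 → Warehouse takes values {W91, W74} — violation; CustID=66: rows 2, 5, 7 → Warehouse takes values {W81, W91, W27} — violation; CustID=64: rows 8, 10, 11 → Warehouse takes values {W78, W74} — violation — fails.
None of the 2 dependencies hold.

0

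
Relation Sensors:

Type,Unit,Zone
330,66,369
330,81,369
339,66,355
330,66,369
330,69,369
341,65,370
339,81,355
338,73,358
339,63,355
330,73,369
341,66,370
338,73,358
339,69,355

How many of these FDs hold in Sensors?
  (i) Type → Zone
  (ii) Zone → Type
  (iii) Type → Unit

(i) Type → Zone: every LHS value maps to a single RHS value — holds.
(ii) Zone → Type: every LHS value maps to a single RHS value — holds.
(iii) Type → Unit: Type=330: 5 rows → Unit takes values {66, 81, 69, 73} — violation; Type=339: 4 rows → Unit takes values {66, 81, 63, 69} — violation; Type=341: 2 rows → Unit takes values {65, 66} — violation — fails.
2 of the 3 dependencies hold.

2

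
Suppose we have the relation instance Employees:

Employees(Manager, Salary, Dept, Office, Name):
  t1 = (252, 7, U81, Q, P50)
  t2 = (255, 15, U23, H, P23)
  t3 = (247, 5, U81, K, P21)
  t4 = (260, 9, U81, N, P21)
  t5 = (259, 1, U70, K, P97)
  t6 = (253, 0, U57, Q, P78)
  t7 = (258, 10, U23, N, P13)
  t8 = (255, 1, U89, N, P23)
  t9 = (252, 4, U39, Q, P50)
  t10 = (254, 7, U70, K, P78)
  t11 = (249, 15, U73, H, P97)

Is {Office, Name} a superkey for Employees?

Rows 1 and 9 have the same {Office, Name} value (Office=Q, Name=P50) but are distinct tuples, so {Office, Name} does not determine every attribute — not a superkey.

No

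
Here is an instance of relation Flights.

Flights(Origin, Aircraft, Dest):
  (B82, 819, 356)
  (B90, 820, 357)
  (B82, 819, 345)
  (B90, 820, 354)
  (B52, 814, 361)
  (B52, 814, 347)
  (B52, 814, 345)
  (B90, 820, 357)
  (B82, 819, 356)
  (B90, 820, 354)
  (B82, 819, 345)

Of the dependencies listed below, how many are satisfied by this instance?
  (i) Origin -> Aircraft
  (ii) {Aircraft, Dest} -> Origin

(i) Origin -> Aircraft: every LHS value maps to a single RHS value — holds.
(ii) {Aircraft, Dest} -> Origin: every LHS value maps to a single RHS value — holds.
2 of the 2 dependencies hold.

2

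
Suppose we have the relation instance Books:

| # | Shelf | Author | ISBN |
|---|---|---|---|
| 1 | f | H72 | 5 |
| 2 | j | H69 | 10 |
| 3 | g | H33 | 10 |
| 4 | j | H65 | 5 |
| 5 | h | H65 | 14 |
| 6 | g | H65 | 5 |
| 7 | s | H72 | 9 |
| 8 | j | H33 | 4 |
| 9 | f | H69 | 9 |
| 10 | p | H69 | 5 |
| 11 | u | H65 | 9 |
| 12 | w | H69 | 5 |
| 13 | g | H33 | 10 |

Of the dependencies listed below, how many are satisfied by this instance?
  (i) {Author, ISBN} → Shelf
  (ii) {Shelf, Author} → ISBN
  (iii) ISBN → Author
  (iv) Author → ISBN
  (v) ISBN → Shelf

(i) {Author, ISBN} → Shelf: (Author=H65, ISBN=5): rows 4, 6 → Shelf takes values {j, g} — violation; (Author=H69, ISBN=5): rows 10, 12 → Shelf takes values {p, w} — violation — fails.
(ii) {Shelf, Author} → ISBN: every LHS value maps to a single RHS value — holds.
(iii) ISBN → Author: ISBN=5: rows 1, 4, 6, 10, 12 → Author takes values {H72, H65, H69} — violation; ISBN=10: rows 2, 3, 13 → Author takes values {H69, H33} — violation; ISBN=9: rows 7, 9, 11 → Author takes values {H72, H69, H65} — violation — fails.
(iv) Author → ISBN: Author=H72: rows 1, 7 → ISBN takes values {5, 9} — violation; Author=H69: rows 2, 9, 10, 12 → ISBN takes values {10, 9, 5} — violation; Author=H33: rows 3, 8, 13 → ISBN takes values {10, 4} — violation; Author=H65: rows 4, 5, 6, 11 → ISBN takes values {5, 14, 9} — violation — fails.
(v) ISBN → Shelf: ISBN=5: rows 1, 4, 6, 10, 12 → Shelf takes values {f, j, g, p, w} — violation; ISBN=10: rows 2, 3, 13 → Shelf takes values {j, g} — violation; ISBN=9: rows 7, 9, 11 → Shelf takes values {s, f, u} — violation — fails.
1 of the 5 dependencies holds.

1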